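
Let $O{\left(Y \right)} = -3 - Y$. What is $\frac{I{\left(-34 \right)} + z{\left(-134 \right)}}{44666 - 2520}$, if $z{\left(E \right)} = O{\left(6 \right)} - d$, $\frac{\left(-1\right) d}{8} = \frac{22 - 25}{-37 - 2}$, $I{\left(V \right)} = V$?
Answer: $- \frac{551}{547898} \approx -0.0010057$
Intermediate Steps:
$d = - \frac{8}{13}$ ($d = - 8 \frac{22 - 25}{-37 - 2} = - 8 \left(- \frac{3}{-39}\right) = - 8 \left(\left(-3\right) \left(- \frac{1}{39}\right)\right) = \left(-8\right) \frac{1}{13} = - \frac{8}{13} \approx -0.61539$)
$z{\left(E \right)} = - \frac{109}{13}$ ($z{\left(E \right)} = \left(-3 - 6\right) - - \frac{8}{13} = \left(-3 - 6\right) + \frac{8}{13} = -9 + \frac{8}{13} = - \frac{109}{13}$)
$\frac{I{\left(-34 \right)} + z{\left(-134 \right)}}{44666 - 2520} = \frac{-34 - \frac{109}{13}}{44666 - 2520} = - \frac{551}{13 \cdot 42146} = \left(- \frac{551}{13}\right) \frac{1}{42146} = - \frac{551}{547898}$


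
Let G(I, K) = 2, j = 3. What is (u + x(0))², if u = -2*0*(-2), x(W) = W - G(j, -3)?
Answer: 4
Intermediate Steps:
x(W) = -2 + W (x(W) = W - 1*2 = W - 2 = -2 + W)
u = 0 (u = 0*(-2) = 0)
(u + x(0))² = (0 + (-2 + 0))² = (0 - 2)² = (-2)² = 4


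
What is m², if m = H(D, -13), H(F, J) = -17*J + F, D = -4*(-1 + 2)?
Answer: 47089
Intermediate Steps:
D = -4 (D = -4*1 = -4)
H(F, J) = F - 17*J
m = 217 (m = -4 - 17*(-13) = -4 + 221 = 217)
m² = 217² = 47089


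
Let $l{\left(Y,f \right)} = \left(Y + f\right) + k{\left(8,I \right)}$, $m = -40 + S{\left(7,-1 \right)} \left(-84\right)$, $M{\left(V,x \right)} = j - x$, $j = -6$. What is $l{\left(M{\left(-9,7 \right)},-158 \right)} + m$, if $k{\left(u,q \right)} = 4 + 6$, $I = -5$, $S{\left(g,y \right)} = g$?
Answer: $-789$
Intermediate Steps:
$M{\left(V,x \right)} = -6 - x$
$k{\left(u,q \right)} = 10$
$m = -628$ ($m = -40 + 7 \left(-84\right) = -40 - 588 = -628$)
$l{\left(Y,f \right)} = 10 + Y + f$ ($l{\left(Y,f \right)} = \left(Y + f\right) + 10 = 10 + Y + f$)
$l{\left(M{\left(-9,7 \right)},-158 \right)} + m = \left(10 - 13 - 158\right) - 628 = -161 - 628 = -789$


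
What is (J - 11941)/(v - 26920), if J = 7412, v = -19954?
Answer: 4529/46874 ≈ 0.096621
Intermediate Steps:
(J - 11941)/(v - 26920) = (7412 - 11941)/(-19954 - 26920) = -4529/(-46874) = -4529*(-1/46874) = 4529/46874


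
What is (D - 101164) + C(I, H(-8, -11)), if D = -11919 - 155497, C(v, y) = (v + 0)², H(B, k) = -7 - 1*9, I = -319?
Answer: -166819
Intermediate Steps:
H(B, k) = -16 (H(B, k) = -7 - 9 = -16)
C(v, y) = v²
D = -167416
(D - 101164) + C(I, H(-8, -11)) = (-167416 - 101164) + (-319)² = -268580 + 101761 = -166819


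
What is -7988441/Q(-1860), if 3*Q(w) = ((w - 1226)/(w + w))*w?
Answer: 23965323/1543 ≈ 15532.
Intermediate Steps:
Q(w) = -613/3 + w/6 (Q(w) = (((w - 1226)/(w + w))*w)/3 = (((-1226 + w)/((2*w)))*w)/3 = (((-1226 + w)*(1/(2*w)))*w)/3 = (((-1226 + w)/(2*w))*w)/3 = (-613 + w/2)/3 = -613/3 + w/6)
-7988441/Q(-1860) = -7988441/(-613/3 + (⅙)*(-1860)) = -7988441/(-613/3 - 310) = -7988441/(-1543/3) = -7988441*(-3/1543) = 23965323/1543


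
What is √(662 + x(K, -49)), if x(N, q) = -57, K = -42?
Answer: 11*√5 ≈ 24.597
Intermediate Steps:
√(662 + x(K, -49)) = √(662 - 57) = √605 = 11*√5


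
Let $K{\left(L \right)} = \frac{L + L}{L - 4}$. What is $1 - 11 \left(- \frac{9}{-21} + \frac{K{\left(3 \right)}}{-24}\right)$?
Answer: $- \frac{181}{28} \approx -6.4643$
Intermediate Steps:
$K{\left(L \right)} = \frac{2 L}{-4 + L}$
$1 - 11 \left(- \frac{9}{-21} + \frac{K{\left(3 \right)}}{-24}\right) = 1 - 11 \left(- \frac{9}{-21} + \frac{2 \cdot 3 \frac{1}{-4 + 3}}{-24}\right) = 1 - 11 \left(\left(-9\right) \left(- \frac{1}{21}\right) + 2 \cdot 3 \frac{1}{-1} \left(- \frac{1}{24}\right)\right) = 1 - 11 \left(\frac{3}{7} + 2 \cdot 3 \left(-1\right) \left(- \frac{1}{24}\right)\right) = 1 - 11 \left(\frac{3}{7} - - \frac{1}{4}\right) = 1 - 11 \left(\frac{3}{7} + \frac{1}{4}\right) = 1 - \frac{209}{28} = - \frac{181}{28}$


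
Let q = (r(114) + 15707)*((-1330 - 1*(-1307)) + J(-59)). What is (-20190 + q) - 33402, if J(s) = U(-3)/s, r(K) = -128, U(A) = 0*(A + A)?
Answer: -411909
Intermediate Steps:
U(A) = 0 (U(A) = 0*(2*A) = 0)
J(s) = 0 (J(s) = 0/s = 0)
q = -358317 (q = (-128 + 15707)*((-1330 - 1*(-1307)) + 0) = 15579*((-1330 + 1307) + 0) = 15579*(-23 + 0) = 15579*(-23) = -358317)
(-20190 + q) - 33402 = (-20190 - 358317) - 33402 = -378507 - 33402 = -411909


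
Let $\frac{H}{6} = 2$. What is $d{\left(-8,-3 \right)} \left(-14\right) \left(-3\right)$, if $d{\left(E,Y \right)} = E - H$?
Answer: $-840$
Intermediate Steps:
$H = 12$ ($H = 6 \cdot 2 = 12$)
$d{\left(E,Y \right)} = -12 + E$ ($d{\left(E,Y \right)} = E - 12 = -12 + E$)
$d{\left(-8,-3 \right)} \left(-14\right) \left(-3\right) = \left(-12 - 8\right) \left(-14\right) \left(-3\right) = \left(-20\right) \left(-14\right) \left(-3\right) = 280 \left(-3\right) = -840$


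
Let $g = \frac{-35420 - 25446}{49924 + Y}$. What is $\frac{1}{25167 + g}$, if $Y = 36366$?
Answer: $\frac{43145}{1085799782} \approx 3.9736 \cdot 10^{-5}$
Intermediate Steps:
$g = - \frac{30433}{43145}$ ($g = \frac{-35420 - 25446}{49924 + 36366} = - \frac{60866}{86290} = \left(-60866\right) \frac{1}{86290} = - \frac{30433}{43145} \approx -0.70537$)
$\frac{1}{25167 + g} = \frac{1}{25167 - \frac{30433}{43145}} = \frac{1}{\frac{1085799782}{43145}} = \frac{43145}{1085799782}$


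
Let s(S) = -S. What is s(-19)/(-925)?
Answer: -19/925 ≈ -0.020541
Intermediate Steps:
s(-19)/(-925) = -1*(-19)/(-925) = 19*(-1/925) = -19/925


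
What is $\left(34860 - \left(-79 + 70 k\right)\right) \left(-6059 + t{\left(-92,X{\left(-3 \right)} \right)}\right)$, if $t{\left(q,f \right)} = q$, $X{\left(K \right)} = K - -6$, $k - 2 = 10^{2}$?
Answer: $-170991649$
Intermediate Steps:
$k = 102$ ($k = 2 + 10^{2} = 2 + 100 = 102$)
$X{\left(K \right)} = 6 + K$ ($X{\left(K \right)} = K + 6 = 6 + K$)
$\left(34860 - \left(-79 + 70 k\right)\right) \left(-6059 + t{\left(-92,X{\left(-3 \right)} \right)}\right) = \left(34860 + \left(\left(-70\right) 102 + 79\right)\right) \left(-6059 - 92\right) = \left(34860 + \left(-7140 + 79\right)\right) \left(-6151\right) = \left(34860 - 7061\right) \left(-6151\right) = 27799 \left(-6151\right) = -170991649$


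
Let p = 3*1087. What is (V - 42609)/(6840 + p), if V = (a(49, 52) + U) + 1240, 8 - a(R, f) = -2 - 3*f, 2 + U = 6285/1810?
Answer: -4971651/1218854 ≈ -4.0790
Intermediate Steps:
U = 533/362 (U = -2 + 6285/1810 = -2 + 6285*(1/1810) = -2 + 1257/362 = 533/362 ≈ 1.4724)
p = 3261
a(R, f) = 10 + 3*f (a(R, f) = 8 - (-2 - 3*f) = 8 + (2 + 3*f) = 10 + 3*f)
V = 509505/362 (V = ((10 + 3*52) + 533/362) + 1240 = ((10 + 156) + 533/362) + 1240 = (166 + 533/362) + 1240 = 60625/362 + 1240 = 509505/362 ≈ 1407.5)
(V - 42609)/(6840 + p) = (509505/362 - 42609)/(6840 + 3261) = -14914953/362/10101 = -14914953/362*1/10101 = -4971651/1218854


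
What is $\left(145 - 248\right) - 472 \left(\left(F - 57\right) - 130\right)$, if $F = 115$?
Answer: $33881$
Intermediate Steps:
$\left(145 - 248\right) - 472 \left(\left(F - 57\right) - 130\right) = \left(145 - 248\right) - 472 \left(\left(115 - 57\right) - 130\right) = -103 - 472 \left(58 - 130\right) = -103 - -33984 = -103 + 33984 = 33881$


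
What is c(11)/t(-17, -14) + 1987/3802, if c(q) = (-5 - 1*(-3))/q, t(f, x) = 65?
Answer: 1413101/2718430 ≈ 0.51982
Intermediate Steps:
c(q) = -2/q (c(q) = (-5 + 3)/q = -2/q)
c(11)/t(-17, -14) + 1987/3802 = -2/11/65 + 1987/3802 = -2*1/11*(1/65) + 1987*(1/3802) = -2/11*1/65 + 1987/3802 = -2/715 + 1987/3802 = 1413101/2718430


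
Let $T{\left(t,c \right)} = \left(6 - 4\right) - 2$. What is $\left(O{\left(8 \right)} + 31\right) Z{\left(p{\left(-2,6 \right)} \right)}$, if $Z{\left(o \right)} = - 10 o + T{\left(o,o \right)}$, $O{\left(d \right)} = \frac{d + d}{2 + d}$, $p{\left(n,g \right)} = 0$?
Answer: $0$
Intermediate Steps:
$T{\left(t,c \right)} = 0$ ($T{\left(t,c \right)} = 2 - 2 = 0$)
$O{\left(d \right)} = \frac{2 d}{2 + d}$
$Z{\left(o \right)} = - 10 o$ ($Z{\left(o \right)} = - 10 o + 0 = - 10 o$)
$\left(O{\left(8 \right)} + 31\right) Z{\left(p{\left(-2,6 \right)} \right)} = \left(2 \cdot 8 \frac{1}{2 + 8} + 31\right) \left(\left(-10\right) 0\right) = \left(2 \cdot 8 \cdot \frac{1}{10} + 31\right) 0 = \left(\frac{8}{5} + 31\right) 0 = \frac{163}{5} \cdot 0 = 0$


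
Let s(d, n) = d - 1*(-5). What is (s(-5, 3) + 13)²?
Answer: 169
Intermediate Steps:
s(d, n) = 5 + d (s(d, n) = d + 5 = 5 + d)
(s(-5, 3) + 13)² = ((5 - 5) + 13)² = (0 + 13)² = 13² = 169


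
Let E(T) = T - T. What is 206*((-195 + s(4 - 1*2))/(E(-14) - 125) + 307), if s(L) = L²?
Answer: 7944596/125 ≈ 63557.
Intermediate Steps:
E(T) = 0
206*((-195 + s(4 - 1*2))/(E(-14) - 125) + 307) = 206*((-195 + (4 - 1*2)²)/(0 - 125) + 307) = 206*((-195 + (4 - 2)²)/(-125) + 307) = 206*((-195 + 2²)*(-1/125) + 307) = 206*((-195 + 4)*(-1/125) + 307) = 206*(-191*(-1/125) + 307) = 206*(191/125 + 307) = 206*(38566/125) = 7944596/125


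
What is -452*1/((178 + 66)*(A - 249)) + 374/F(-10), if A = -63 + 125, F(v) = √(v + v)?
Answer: 113/11407 - 187*I*√5/5 ≈ 0.0099062 - 83.629*I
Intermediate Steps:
F(v) = √2*√v (F(v) = √(2*v) = √2*√v)
A = 62
-452*1/((178 + 66)*(A - 249)) + 374/F(-10) = -452*1/((62 - 249)*(178 + 66)) + 374/((√2*√(-10))) = -452/((-187*244)) + 374/((√2*(I*√10))) = -452/(-45628) + 374/((2*I*√5)) = -452*(-1/45628) + 374*(-I*√5/10) = 113/11407 - 187*I*√5/5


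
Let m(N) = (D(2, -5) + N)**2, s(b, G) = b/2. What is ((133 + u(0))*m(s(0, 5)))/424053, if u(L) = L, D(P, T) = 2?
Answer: 76/60579 ≈ 0.0012546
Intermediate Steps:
s(b, G) = b/2 (s(b, G) = b*(1/2) = b/2)
m(N) = (2 + N)**2
((133 + u(0))*m(s(0, 5)))/424053 = ((133 + 0)*(2 + (1/2)*0)**2)/424053 = (133*(2 + 0)**2)*(1/424053) = (133*2**2)*(1/424053) = (133*4)*(1/424053) = 532*(1/424053) = 76/60579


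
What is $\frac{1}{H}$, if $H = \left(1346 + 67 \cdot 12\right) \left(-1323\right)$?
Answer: $- \frac{1}{2844450} \approx -3.5156 \cdot 10^{-7}$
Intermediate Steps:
$H = -2844450$ ($H = \left(1346 + 804\right) \left(-1323\right) = 2150 \left(-1323\right) = -2844450$)
$\frac{1}{H} = \frac{1}{-2844450} = - \frac{1}{2844450}$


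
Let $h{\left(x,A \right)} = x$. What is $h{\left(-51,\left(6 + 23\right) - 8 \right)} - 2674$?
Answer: $-2725$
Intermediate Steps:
$h{\left(-51,\left(6 + 23\right) - 8 \right)} - 2674 = -51 - 2674 = -2725$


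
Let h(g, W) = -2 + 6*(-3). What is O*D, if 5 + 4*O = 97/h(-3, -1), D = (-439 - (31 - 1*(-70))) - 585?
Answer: 44325/16 ≈ 2770.3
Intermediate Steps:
h(g, W) = -20 (h(g, W) = -2 - 18 = -20)
D = -1125 (D = (-439 - (31 + 70)) - 585 = (-439 - 1*101) - 585 = (-439 - 101) - 585 = -540 - 585 = -1125)
O = -197/80 (O = -5/4 + (97/(-20))/4 = -5/4 + (97*(-1/20))/4 = -5/4 + (¼)*(-97/20) = -5/4 - 97/80 = -197/80 ≈ -2.4625)
O*D = -197/80*(-1125) = 44325/16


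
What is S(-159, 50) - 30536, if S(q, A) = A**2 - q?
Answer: -27877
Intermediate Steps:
S(-159, 50) - 30536 = (50**2 - 1*(-159)) - 30536 = (2500 + 159) - 30536 = 2659 - 30536 = -27877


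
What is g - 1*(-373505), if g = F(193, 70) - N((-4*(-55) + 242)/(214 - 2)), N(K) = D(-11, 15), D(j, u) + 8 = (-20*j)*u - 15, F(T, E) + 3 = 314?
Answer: 370539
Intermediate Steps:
F(T, E) = 311 (F(T, E) = -3 + 314 = 311)
D(j, u) = -23 - 20*j*u (D(j, u) = -8 + ((-20*j)*u - 15) = -8 + (-20*j*u - 15) = -8 + (-15 - 20*j*u) = -23 - 20*j*u)
N(K) = 3277 (N(K) = -23 - 20*(-11)*15 = -23 + 3300 = 3277)
g = -2966 (g = 311 - 1*3277 = 311 - 3277 = -2966)
g - 1*(-373505) = -2966 - 1*(-373505) = -2966 + 373505 = 370539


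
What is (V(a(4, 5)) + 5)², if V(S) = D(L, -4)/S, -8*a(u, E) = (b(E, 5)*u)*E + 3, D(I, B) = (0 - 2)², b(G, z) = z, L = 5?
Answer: 233289/10609 ≈ 21.990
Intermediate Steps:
D(I, B) = 4 (D(I, B) = (-2)² = 4)
a(u, E) = -3/8 - 5*E*u/8 (a(u, E) = -((5*u)*E + 3)/8 = -(5*E*u + 3)/8 = -(3 + 5*E*u)/8 = -3/8 - 5*E*u/8)
V(S) = 4/S
(V(a(4, 5)) + 5)² = (4/(-3/8 - 5/8*5*4) + 5)² = (4/(-3/8 - 25/2) + 5)² = (4/(-103/8) + 5)² = (4*(-8/103) + 5)² = (-32/103 + 5)² = (483/103)² = 233289/10609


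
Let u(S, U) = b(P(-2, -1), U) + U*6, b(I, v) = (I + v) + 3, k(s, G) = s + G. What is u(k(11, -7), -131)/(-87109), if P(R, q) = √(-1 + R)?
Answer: 914/87109 - I*√3/87109 ≈ 0.010493 - 1.9884e-5*I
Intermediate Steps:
k(s, G) = G + s
b(I, v) = 3 + I + v
u(S, U) = 3 + 7*U + I*√3 (u(S, U) = (3 + √(-1 - 2) + U) + U*6 = (3 + √(-3) + U) + 6*U = (3 + I*√3 + U) + 6*U = (3 + U + I*√3) + 6*U = 3 + 7*U + I*√3)
u(k(11, -7), -131)/(-87109) = (3 + 7*(-131) + I*√3)/(-87109) = (3 - 917 + I*√3)*(-1/87109) = (-914 + I*√3)*(-1/87109) = 914/87109 - I*√3/87109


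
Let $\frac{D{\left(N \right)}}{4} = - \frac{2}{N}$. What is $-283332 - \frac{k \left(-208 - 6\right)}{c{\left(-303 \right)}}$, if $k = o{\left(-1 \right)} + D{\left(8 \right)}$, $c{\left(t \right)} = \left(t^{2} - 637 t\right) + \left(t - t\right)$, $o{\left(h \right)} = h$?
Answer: $- \frac{20174655167}{71205} \approx -2.8333 \cdot 10^{5}$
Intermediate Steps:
$D{\left(N \right)} = - \frac{8}{N}$ ($D{\left(N \right)} = 4 \left(- \frac{2}{N}\right) = - \frac{8}{N}$)
$c{\left(t \right)} = t^{2} - 637 t$ ($c{\left(t \right)} = \left(t^{2} - 637 t\right) + 0 = t^{2} - 637 t$)
$k = -2$ ($k = -1 - \frac{8}{8} = -1 - 1 = -2$)
$-283332 - \frac{k \left(-208 - 6\right)}{c{\left(-303 \right)}} = -283332 - \frac{\left(-2\right) \left(-208 - 6\right)}{\left(-303\right) \left(-637 - 303\right)} = -283332 - \frac{\left(-2\right) \left(-214\right)}{\left(-303\right) \left(-940\right)} = -283332 - \frac{428}{284820} = -283332 - 428 \cdot \frac{1}{284820} = -283332 - \frac{107}{71205} = - \frac{20174655167}{71205}$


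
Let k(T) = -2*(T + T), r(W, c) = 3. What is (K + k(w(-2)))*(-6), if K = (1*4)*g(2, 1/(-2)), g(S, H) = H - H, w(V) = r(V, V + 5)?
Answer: 72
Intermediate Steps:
w(V) = 3
g(S, H) = 0
K = 0 (K = (1*4)*0 = 4*0 = 0)
k(T) = -4*T
(K + k(w(-2)))*(-6) = (0 - 4*3)*(-6) = (0 - 12)*(-6) = -12*(-6) = 72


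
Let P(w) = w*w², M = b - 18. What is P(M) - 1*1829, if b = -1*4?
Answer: -12477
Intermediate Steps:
b = -4
M = -22 (M = -4 - 18 = -22)
P(w) = w³
P(M) - 1*1829 = (-22)³ - 1*1829 = -10648 - 1829 = -12477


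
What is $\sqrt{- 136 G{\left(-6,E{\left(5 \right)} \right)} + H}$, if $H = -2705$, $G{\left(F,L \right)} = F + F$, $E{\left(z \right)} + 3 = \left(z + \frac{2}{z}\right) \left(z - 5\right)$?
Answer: $i \sqrt{1073} \approx 32.757 i$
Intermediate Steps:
$E{\left(z \right)} = -3 + \left(-5 + z\right) \left(z + \frac{2}{z}\right)$ ($E{\left(z \right)} = -3 + \left(z + \frac{2}{z}\right) \left(z - 5\right) = -3 + \left(z + \frac{2}{z}\right) \left(-5 + z\right) = -3 + \left(-5 + z\right) \left(z + \frac{2}{z}\right)$)
$G{\left(F,L \right)} = 2 F$
$\sqrt{- 136 G{\left(-6,E{\left(5 \right)} \right)} + H} = \sqrt{- 136 \cdot 2 \left(-6\right) - 2705} = \sqrt{\left(-136\right) \left(-12\right) - 2705} = \sqrt{1632 - 2705} = \sqrt{-1073} = i \sqrt{1073}$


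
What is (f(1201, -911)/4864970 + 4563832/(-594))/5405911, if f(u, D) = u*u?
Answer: -1009184044493/710089060617090 ≈ -0.0014212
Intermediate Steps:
f(u, D) = u²
(f(1201, -911)/4864970 + 4563832/(-594))/5405911 = (1201²/4864970 + 4563832/(-594))/5405911 = (1442401*(1/4864970) + 4563832*(-1/594))*(1/5405911) = (1442401/4864970 - 2281916/297)*(1/5405911) = -1009184044493/131354190*1/5405911 = -1009184044493/710089060617090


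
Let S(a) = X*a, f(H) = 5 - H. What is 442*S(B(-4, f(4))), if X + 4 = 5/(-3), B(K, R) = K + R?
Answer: 7514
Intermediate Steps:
X = -17/3 (X = -4 + 5/(-3) = -4 + 5*(-⅓) = -4 - 5/3 = -17/3 ≈ -5.6667)
S(a) = -17*a/3
442*S(B(-4, f(4))) = 442*(-17*(-4 + (5 - 1*4))/3) = 442*(-17*(-4 + (5 - 4))/3) = 442*(-17*(-4 + 1)/3) = 442*(-17/3*(-3)) = 442*17 = 7514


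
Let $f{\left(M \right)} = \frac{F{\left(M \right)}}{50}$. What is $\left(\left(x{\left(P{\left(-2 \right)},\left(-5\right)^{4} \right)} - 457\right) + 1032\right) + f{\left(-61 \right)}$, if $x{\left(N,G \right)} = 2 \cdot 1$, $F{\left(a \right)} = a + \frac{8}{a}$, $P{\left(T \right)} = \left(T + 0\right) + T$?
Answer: $\frac{1756121}{3050} \approx 575.78$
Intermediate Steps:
$P{\left(T \right)} = 2 T$ ($P{\left(T \right)} = T + T = 2 T$)
$x{\left(N,G \right)} = 2$
$f{\left(M \right)} = \frac{M}{50} + \frac{4}{25 M}$ ($f{\left(M \right)} = \frac{M + \frac{8}{M}}{50} = \left(M + \frac{8}{M}\right) \frac{1}{50} = \frac{M}{50} + \frac{4}{25 M}$)
$\left(\left(x{\left(P{\left(-2 \right)},\left(-5\right)^{4} \right)} - 457\right) + 1032\right) + f{\left(-61 \right)} = \left(\left(2 - 457\right) + 1032\right) + \frac{8 + \left(-61\right)^{2}}{50 \left(-61\right)} = \left(-455 + 1032\right) + \frac{1}{50} \left(- \frac{1}{61}\right) \left(8 + 3721\right) = 577 + \frac{1}{50} \left(- \frac{1}{61}\right) 3729 = 577 - \frac{3729}{3050} = \frac{1756121}{3050}$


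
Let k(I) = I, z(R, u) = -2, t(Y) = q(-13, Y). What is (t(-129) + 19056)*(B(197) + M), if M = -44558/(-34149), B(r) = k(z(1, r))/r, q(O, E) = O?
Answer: 165857446004/6727353 ≈ 24654.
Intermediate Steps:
t(Y) = -13
B(r) = -2/r
M = 44558/34149 (M = -44558*(-1/34149) = 44558/34149 ≈ 1.3048)
(t(-129) + 19056)*(B(197) + M) = (-13 + 19056)*(-2/197 + 44558/34149) = 19043*(-2*1/197 + 44558/34149) = 19043*(-2/197 + 44558/34149) = 19043*(8709628/6727353) = 165857446004/6727353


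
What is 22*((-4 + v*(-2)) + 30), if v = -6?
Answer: 836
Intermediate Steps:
22*((-4 + v*(-2)) + 30) = 22*((-4 - 6*(-2)) + 30) = 22*((-4 + 12) + 30) = 22*(8 + 30) = 22*38 = 836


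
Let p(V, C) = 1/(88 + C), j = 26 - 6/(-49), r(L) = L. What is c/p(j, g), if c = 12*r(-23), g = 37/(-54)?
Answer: -216890/9 ≈ -24099.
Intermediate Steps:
j = 1280/49 (j = 26 - 6*(-1)/49 = 26 - 1*(-6/49) = 26 + 6/49 = 1280/49 ≈ 26.122)
g = -37/54 (g = 37*(-1/54) = -37/54 ≈ -0.68519)
c = -276 (c = 12*(-23) = -276)
c/p(j, g) = -276/(1/(88 - 37/54)) = -276/(1/(4715/54)) = -276/54/4715 = -276*4715/54 = -216890/9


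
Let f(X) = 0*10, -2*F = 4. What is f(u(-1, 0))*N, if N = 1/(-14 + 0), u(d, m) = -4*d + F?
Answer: 0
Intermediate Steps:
F = -2 (F = -½*4 = -2)
u(d, m) = -2 - 4*d (u(d, m) = -4*d - 2 = -2 - 4*d)
N = -1/14 (N = 1/(-14) = -1/14 ≈ -0.071429)
f(X) = 0
f(u(-1, 0))*N = 0*(-1/14) = 0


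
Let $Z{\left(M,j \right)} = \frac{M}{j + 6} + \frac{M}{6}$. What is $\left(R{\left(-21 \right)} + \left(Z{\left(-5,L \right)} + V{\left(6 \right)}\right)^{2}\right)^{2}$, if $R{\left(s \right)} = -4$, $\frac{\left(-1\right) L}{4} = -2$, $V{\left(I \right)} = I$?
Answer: $\frac{71182969}{194481} \approx 366.02$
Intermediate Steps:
$L = 8$ ($L = \left(-4\right) \left(-2\right) = 8$)
$Z{\left(M,j \right)} = \frac{M}{6} + \frac{M}{6 + j}$ ($Z{\left(M,j \right)} = \frac{M}{6 + j} + M \frac{1}{6} = \frac{M}{6 + j} + \frac{M}{6} = \frac{M}{6} + \frac{M}{6 + j}$)
$\left(R{\left(-21 \right)} + \left(Z{\left(-5,L \right)} + V{\left(6 \right)}\right)^{2}\right)^{2} = \left(-4 + \left(\frac{1}{6} \left(-5\right) \frac{1}{6 + 8} \left(12 + 8\right) + 6\right)^{2}\right)^{2} = \left(-4 + \left(\frac{1}{6} \left(-5\right) \frac{1}{14} \cdot 20 + 6\right)^{2}\right)^{2} = \left(-4 + \left(- \frac{25}{21} + 6\right)^{2}\right)^{2} = \left(-4 + \left(\frac{101}{21}\right)^{2}\right)^{2} = \left(-4 + \frac{10201}{441}\right)^{2} = \left(\frac{8437}{441}\right)^{2} = \frac{71182969}{194481}$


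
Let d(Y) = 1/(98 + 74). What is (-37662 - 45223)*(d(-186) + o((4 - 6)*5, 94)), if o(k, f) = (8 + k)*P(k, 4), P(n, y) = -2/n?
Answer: 5619603/172 ≈ 32672.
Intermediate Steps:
d(Y) = 1/172
o(k, f) = -2*(8 + k)/k (o(k, f) = (8 + k)*(-2/k) = -2*(8 + k)/k)
(-37662 - 45223)*(d(-186) + o((4 - 6)*5, 94)) = (-37662 - 45223)*(1/172 + (-2 - 16*1/(5*(4 - 6)))) = -82885*(1/172 + (-2 - 16/((-2*5)))) = -82885*(1/172 + (-2 - 16/(-10))) = -82885*(1/172 + (-2 - 16*(-⅒))) = -82885*(1/172 + (-2 + 8/5)) = -82885*(1/172 - ⅖) = -82885*(-339/860) = 5619603/172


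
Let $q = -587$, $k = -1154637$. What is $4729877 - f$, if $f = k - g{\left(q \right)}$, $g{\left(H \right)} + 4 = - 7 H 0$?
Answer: $5884510$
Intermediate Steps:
$g{\left(H \right)} = -4$ ($g{\left(H \right)} = -4 + - 7 H 0 = -4 + 0 = -4$)
$f = -1154633$ ($f = -1154637 - -4 = -1154637 + 4 = -1154633$)
$4729877 - f = 4729877 - -1154633 = 4729877 + 1154633 = 5884510$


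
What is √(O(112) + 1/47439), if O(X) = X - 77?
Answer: √8751789186/15813 ≈ 5.9161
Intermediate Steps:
O(X) = -77 + X
√(O(112) + 1/47439) = √((-77 + 112) + 1/47439) = √(35 + 1/47439) = √(1660366/47439) = √8751789186/15813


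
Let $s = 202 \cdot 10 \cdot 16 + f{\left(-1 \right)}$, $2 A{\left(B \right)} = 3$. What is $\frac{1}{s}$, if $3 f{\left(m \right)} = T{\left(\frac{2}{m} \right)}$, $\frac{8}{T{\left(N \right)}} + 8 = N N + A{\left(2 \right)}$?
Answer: $\frac{15}{484784} \approx 3.0942 \cdot 10^{-5}$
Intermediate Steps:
$A{\left(B \right)} = \frac{3}{2}$ ($A{\left(B \right)} = \frac{1}{2} \cdot 3 = \frac{3}{2}$)
$T{\left(N \right)} = \frac{8}{- \frac{13}{2} + N^{2}}$ ($T{\left(N \right)} = \frac{8}{-8 + \left(N N + \frac{3}{2}\right)} = \frac{8}{-8 + \left(N^{2} + \frac{3}{2}\right)} = \frac{8}{-8 + \left(\frac{3}{2} + N^{2}\right)} = \frac{8}{- \frac{13}{2} + N^{2}}$)
$f{\left(m \right)} = \frac{16}{3 \left(-13 + \frac{8}{m^{2}}\right)}$ ($f{\left(m \right)} = \frac{16 \frac{1}{-13 + 2 \left(\frac{2}{m}\right)^{2}}}{3} = \frac{16 \frac{1}{-13 + 2 \frac{4}{m^{2}}}}{3} = \frac{16 \frac{1}{-13 + \frac{8}{m^{2}}}}{3} = \frac{16}{3 \left(-13 + \frac{8}{m^{2}}\right)}$)
$s = \frac{484784}{15}$ ($s = 202 \cdot 10 \cdot 16 + \frac{16 \left(-1\right)^{2}}{3 \left(8 - 13 \left(-1\right)^{2}\right)} = 202 \cdot 160 + \frac{16}{3} \cdot 1 \frac{1}{8 - 13} = 32320 + \frac{16}{3} \cdot 1 \frac{1}{8 - 13} = 32320 + \frac{16}{3} \cdot 1 \frac{1}{-5} = 32320 + \frac{16}{3} \cdot 1 \left(- \frac{1}{5}\right) = 32320 - \frac{16}{15} = \frac{484784}{15} \approx 32319.0$)
$\frac{1}{s} = \frac{1}{\frac{484784}{15}} = \frac{15}{484784}$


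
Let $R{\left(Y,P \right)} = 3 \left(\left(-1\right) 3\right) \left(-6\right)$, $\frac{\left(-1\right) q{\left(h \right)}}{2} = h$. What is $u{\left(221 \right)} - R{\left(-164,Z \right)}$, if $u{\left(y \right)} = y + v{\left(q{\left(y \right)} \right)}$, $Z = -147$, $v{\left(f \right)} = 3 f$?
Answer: $-1159$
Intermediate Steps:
$q{\left(h \right)} = - 2 h$
$R{\left(Y,P \right)} = 54$ ($R{\left(Y,P \right)} = 3 \left(-3\right) \left(-6\right) = \left(-9\right) \left(-6\right) = 54$)
$u{\left(y \right)} = - 5 y$ ($u{\left(y \right)} = y + 3 \left(- 2 y\right) = y - 6 y = - 5 y$)
$u{\left(221 \right)} - R{\left(-164,Z \right)} = \left(-5\right) 221 - 54 = -1105 - 54 = -1159$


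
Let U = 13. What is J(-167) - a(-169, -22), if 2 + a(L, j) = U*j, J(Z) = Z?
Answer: 121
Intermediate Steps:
a(L, j) = -2 + 13*j
J(-167) - a(-169, -22) = -167 - (-2 + 13*(-22)) = -167 - (-2 - 286) = -167 - 1*(-288) = -167 + 288 = 121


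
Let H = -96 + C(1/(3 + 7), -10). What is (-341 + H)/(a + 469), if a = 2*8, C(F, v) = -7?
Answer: -444/485 ≈ -0.91546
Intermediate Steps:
H = -103 (H = -96 - 7 = -103)
a = 16
(-341 + H)/(a + 469) = (-341 - 103)/(16 + 469) = -444/485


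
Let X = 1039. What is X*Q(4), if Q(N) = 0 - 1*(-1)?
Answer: 1039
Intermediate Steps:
Q(N) = 1 (Q(N) = 0 + 1 = 1)
X*Q(4) = 1039*1 = 1039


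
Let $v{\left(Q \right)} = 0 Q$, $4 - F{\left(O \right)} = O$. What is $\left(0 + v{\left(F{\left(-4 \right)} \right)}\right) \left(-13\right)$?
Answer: $0$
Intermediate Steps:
$F{\left(O \right)} = 4 - O$
$v{\left(Q \right)} = 0$
$\left(0 + v{\left(F{\left(-4 \right)} \right)}\right) \left(-13\right) = \left(0 + 0\right) \left(-13\right) = 0 \left(-13\right) = 0$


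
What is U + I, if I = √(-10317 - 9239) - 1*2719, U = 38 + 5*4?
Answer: -2661 + 2*I*√4889 ≈ -2661.0 + 139.84*I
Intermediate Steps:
U = 58 (U = 38 + 20 = 58)
I = -2719 + 2*I*√4889 (I = √(-19556) - 2719 = 2*I*√4889 - 2719 = -2719 + 2*I*√4889 ≈ -2719.0 + 139.84*I)
U + I = 58 + (-2719 + 2*I*√4889) = -2661 + 2*I*√4889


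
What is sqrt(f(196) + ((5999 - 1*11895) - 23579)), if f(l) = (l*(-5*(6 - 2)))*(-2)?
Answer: I*sqrt(21635) ≈ 147.09*I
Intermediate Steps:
f(l) = 40*l (f(l) = (l*(-5*4))*(-2) = (l*(-20))*(-2) = -20*l*(-2) = 40*l)
sqrt(f(196) + ((5999 - 1*11895) - 23579)) = sqrt(40*196 + ((5999 - 1*11895) - 23579)) = sqrt(7840 + ((5999 - 11895) - 23579)) = sqrt(7840 + (-5896 - 23579)) = sqrt(7840 - 29475) = sqrt(-21635) = I*sqrt(21635)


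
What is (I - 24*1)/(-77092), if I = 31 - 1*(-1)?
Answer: -2/19273 ≈ -0.00010377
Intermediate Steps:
I = 32 (I = 31 + 1 = 32)
(I - 24*1)/(-77092) = (32 - 24*1)/(-77092) = (32 - 24)*(-1/77092) = 8*(-1/77092) = -2/19273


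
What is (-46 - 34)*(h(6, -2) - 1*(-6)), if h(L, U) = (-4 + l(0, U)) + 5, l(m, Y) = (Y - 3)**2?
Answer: -2560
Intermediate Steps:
l(m, Y) = (-3 + Y)**2
h(L, U) = 1 + (-3 + U)**2 (h(L, U) = (-4 + (-3 + U)**2) + 5 = 1 + (-3 + U)**2)
(-46 - 34)*(h(6, -2) - 1*(-6)) = (-46 - 34)*((1 + (-3 - 2)**2) - 1*(-6)) = -80*((1 + (-5)**2) + 6) = -80*((1 + 25) + 6) = -80*(26 + 6) = -80*32 = -2560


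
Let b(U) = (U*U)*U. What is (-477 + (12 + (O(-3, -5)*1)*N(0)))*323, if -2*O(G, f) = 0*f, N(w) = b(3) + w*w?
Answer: -150195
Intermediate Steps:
b(U) = U³ (b(U) = U²*U = U³)
N(w) = 27 + w² (N(w) = 3³ + w*w = 27 + w²)
O(G, f) = 0 (O(G, f) = -0*f = -½*0 = 0)
(-477 + (12 + (O(-3, -5)*1)*N(0)))*323 = (-477 + (12 + (0*1)*(27 + 0²)))*323 = (-477 + (12 + 0*(27 + 0)))*323 = (-477 + (12 + 0*27))*323 = (-477 + (12 + 0))*323 = (-477 + 12)*323 = -465*323 = -150195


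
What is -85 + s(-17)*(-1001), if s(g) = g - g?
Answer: -85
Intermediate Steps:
s(g) = 0
-85 + s(-17)*(-1001) = -85 + 0*(-1001) = -85 + 0 = -85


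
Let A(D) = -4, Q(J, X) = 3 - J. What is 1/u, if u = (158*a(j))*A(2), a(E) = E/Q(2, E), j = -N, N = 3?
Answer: 1/1896 ≈ 0.00052743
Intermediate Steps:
j = -3 (j = -1*3 = -3)
a(E) = E (a(E) = E/(3 - 1*2) = E/(3 - 2) = E/1 = E*1 = E)
u = 1896 (u = (158*(-3))*(-4) = -474*(-4) = 1896)
1/u = 1/1896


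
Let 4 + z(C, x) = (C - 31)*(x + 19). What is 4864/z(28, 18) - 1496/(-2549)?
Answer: -12226296/293135 ≈ -41.709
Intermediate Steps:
z(C, x) = -4 + (-31 + C)*(19 + x) (z(C, x) = -4 + (C - 31)*(x + 19) = -4 + (-31 + C)*(19 + x))
4864/z(28, 18) - 1496/(-2549) = 4864/(-593 - 31*18 + 19*28 + 28*18) - 1496/(-2549) = 4864/(-593 - 558 + 532 + 504) - 1496*(-1/2549) = 4864/(-115) + 1496/2549 = 4864*(-1/115) + 1496/2549 = -4864/115 + 1496/2549 = -12226296/293135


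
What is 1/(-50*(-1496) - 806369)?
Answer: -1/731569 ≈ -1.3669e-6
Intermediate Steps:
1/(-50*(-1496) - 806369) = 1/(74800 - 806369) = 1/(-731569) = -1/731569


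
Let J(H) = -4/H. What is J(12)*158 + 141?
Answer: 265/3 ≈ 88.333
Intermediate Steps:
J(12)*158 + 141 = -4/12*158 + 141 = -4*1/12*158 + 141 = -⅓*158 + 141 = -158/3 + 141 = 265/3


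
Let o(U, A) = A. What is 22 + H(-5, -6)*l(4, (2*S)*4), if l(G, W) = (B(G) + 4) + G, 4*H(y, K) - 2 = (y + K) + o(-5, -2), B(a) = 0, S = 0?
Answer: 0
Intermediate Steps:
H(y, K) = K/4 + y/4 (H(y, K) = 1/2 + ((y + K) - 2)/4 = 1/2 + ((K + y) - 2)/4 = 1/2 + (-2 + K + y)/4 = 1/2 + (-1/2 + K/4 + y/4) = K/4 + y/4)
l(G, W) = 4 + G (l(G, W) = (0 + 4) + G = 4 + G)
22 + H(-5, -6)*l(4, (2*S)*4) = 22 + ((1/4)*(-6) + (1/4)*(-5))*(4 + 4) = 22 + (-3/2 - 5/4)*8 = 22 - 11/4*8 = 22 - 22 = 0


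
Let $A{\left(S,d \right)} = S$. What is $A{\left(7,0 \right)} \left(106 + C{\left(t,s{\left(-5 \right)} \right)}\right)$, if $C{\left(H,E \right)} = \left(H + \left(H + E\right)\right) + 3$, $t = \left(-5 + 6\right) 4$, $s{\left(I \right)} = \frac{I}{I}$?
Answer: $826$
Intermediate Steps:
$s{\left(I \right)} = 1$
$t = 4$ ($t = 1 \cdot 4 = 4$)
$C{\left(H,E \right)} = 3 + E + 2 H$ ($C{\left(H,E \right)} = \left(H + \left(E + H\right)\right) + 3 = \left(E + 2 H\right) + 3 = 3 + E + 2 H$)
$A{\left(7,0 \right)} \left(106 + C{\left(t,s{\left(-5 \right)} \right)}\right) = 7 \left(106 + \left(3 + 1 + 2 \cdot 4\right)\right) = 7 \left(106 + \left(3 + 1 + 8\right)\right) = 7 \left(106 + 12\right) = 7 \cdot 118 = 826$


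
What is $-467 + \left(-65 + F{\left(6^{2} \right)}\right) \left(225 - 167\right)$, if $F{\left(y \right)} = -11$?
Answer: $-4875$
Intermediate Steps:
$-467 + \left(-65 + F{\left(6^{2} \right)}\right) \left(225 - 167\right) = -467 + \left(-65 - 11\right) \left(225 - 167\right) = -467 - 4408 = -4875$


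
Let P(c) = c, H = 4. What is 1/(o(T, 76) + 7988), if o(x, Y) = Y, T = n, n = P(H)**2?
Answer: 1/8064 ≈ 0.00012401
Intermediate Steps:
n = 16 (n = 4**2 = 16)
T = 16
1/(o(T, 76) + 7988) = 1/(76 + 7988) = 1/8064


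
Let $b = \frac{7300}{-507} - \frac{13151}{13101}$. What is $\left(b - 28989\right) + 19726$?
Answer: $- \frac{20543022766}{2214069} \approx -9278.4$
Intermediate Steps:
$b = - \frac{34101619}{2214069}$ ($b = 7300 \left(- \frac{1}{507}\right) - \frac{13151}{13101} = - \frac{7300}{507} - \frac{13151}{13101} = - \frac{34101619}{2214069} \approx -15.402$)
$\left(b - 28989\right) + 19726 = \left(- \frac{34101619}{2214069} - 28989\right) + 19726 = - \frac{64217747860}{2214069} + 19726 = - \frac{20543022766}{2214069}$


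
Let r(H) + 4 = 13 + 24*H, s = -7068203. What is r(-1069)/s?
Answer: 25647/7068203 ≈ 0.0036285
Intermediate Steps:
r(H) = 9 + 24*H (r(H) = -4 + (13 + 24*H) = 9 + 24*H)
r(-1069)/s = (9 + 24*(-1069))/(-7068203) = (9 - 25656)*(-1/7068203) = -25647*(-1/7068203) = 25647/7068203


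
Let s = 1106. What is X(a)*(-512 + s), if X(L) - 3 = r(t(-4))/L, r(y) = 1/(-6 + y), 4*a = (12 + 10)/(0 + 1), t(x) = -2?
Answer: 3537/2 ≈ 1768.5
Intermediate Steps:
a = 11/2 (a = ((12 + 10)/(0 + 1))/4 = (22/1)/4 = (22*1)/4 = (¼)*22 = 11/2 ≈ 5.5000)
X(L) = 3 - 1/(8*L) (X(L) = 3 + 1/((-6 - 2)*L) = 3 + 1/((-8)*L) = 3 - 1/(8*L))
X(a)*(-512 + s) = (3 - 1/(8*11/2))*(-512 + 1106) = (3 - ⅛*2/11)*594 = (3 - 1/44)*594 = (131/44)*594 = 3537/2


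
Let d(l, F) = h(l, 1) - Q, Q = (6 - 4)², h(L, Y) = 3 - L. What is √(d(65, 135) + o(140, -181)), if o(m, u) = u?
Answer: I*√247 ≈ 15.716*I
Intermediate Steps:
Q = 4 (Q = 2² = 4)
d(l, F) = -1 - l (d(l, F) = (3 - l) - 1*4 = (3 - l) - 4 = -1 - l)
√(d(65, 135) + o(140, -181)) = √((-1 - 1*65) - 181) = √((-1 - 65) - 181) = √(-66 - 181) = √(-247) = I*√247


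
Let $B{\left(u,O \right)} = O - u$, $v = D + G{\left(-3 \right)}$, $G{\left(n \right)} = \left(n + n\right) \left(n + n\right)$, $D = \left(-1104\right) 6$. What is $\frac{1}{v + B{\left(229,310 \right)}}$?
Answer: $- \frac{1}{6507} \approx -0.00015368$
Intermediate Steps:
$D = -6624$
$G{\left(n \right)} = 4 n^{2}$ ($G{\left(n \right)} = 2 n 2 n = 4 n^{2}$)
$v = -6588$ ($v = -6624 + 4 \left(-3\right)^{2} = -6624 + 4 \cdot 9 = -6624 + 36 = -6588$)
$\frac{1}{v + B{\left(229,310 \right)}} = \frac{1}{-6588 + \left(310 - 229\right)} = \frac{1}{-6588 + 81} = \frac{1}{-6507} = - \frac{1}{6507}$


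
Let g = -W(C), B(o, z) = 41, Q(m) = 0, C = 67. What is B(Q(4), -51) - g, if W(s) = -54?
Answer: -13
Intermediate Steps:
g = 54 (g = -1*(-54) = 54)
B(Q(4), -51) - g = 41 - 1*54 = 41 - 54 = -13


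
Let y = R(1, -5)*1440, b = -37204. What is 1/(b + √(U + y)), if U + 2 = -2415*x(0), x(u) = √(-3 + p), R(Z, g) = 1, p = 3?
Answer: -18602/692068089 - √1438/1384136178 ≈ -2.6906e-5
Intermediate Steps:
x(u) = 0 (x(u) = √(-3 + 3) = √0 = 0)
y = 1440 (y = 1*1440 = 1440)
U = -2 (U = -2 - 2415*0 = -2 + 0 = -2)
1/(b + √(U + y)) = 1/(-37204 + √(-2 + 1440)) = 1/(-37204 + √1438)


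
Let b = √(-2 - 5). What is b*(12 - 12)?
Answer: 0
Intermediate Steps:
b = I*√7 (b = √(-7) = I*√7 ≈ 2.6458*I)
b*(12 - 12) = (I*√7)*(12 - 12) = (I*√7)*0 = 0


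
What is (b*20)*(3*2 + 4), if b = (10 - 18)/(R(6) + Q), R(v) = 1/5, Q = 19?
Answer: -250/3 ≈ -83.333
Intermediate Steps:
R(v) = ⅕
b = -5/12 (b = (10 - 18)/(⅕ + 19) = -8/96/5 = -8*5/96 = -5/12 ≈ -0.41667)
(b*20)*(3*2 + 4) = (-5/12*20)*(3*2 + 4) = -25*(6 + 4)/3 = -25/3*10 = -250/3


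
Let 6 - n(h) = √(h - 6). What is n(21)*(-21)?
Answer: -126 + 21*√15 ≈ -44.667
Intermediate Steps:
n(h) = 6 - √(-6 + h) (n(h) = 6 - √(h - 6) = 6 - √(-6 + h))
n(21)*(-21) = (6 - √(-6 + 21))*(-21) = (6 - √15)*(-21) = -126 + 21*√15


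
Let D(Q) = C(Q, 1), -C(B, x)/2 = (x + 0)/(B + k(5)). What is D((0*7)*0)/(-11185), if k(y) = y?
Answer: 2/55925 ≈ 3.5762e-5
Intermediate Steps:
C(B, x) = -2*x/(5 + B) (C(B, x) = -2*(x + 0)/(B + 5) = -2*x/(5 + B))
D(Q) = -2/(5 + Q) (D(Q) = -2*1/(5 + Q) = -2/(5 + Q))
D((0*7)*0)/(-11185) = -2/(5 + (0*7)*0)/(-11185) = -2/(5 + 0*0)*(-1/11185) = -2/(5 + 0)*(-1/11185) = -2/5*(-1/11185) = -2*⅕*(-1/11185) = -⅖*(-1/11185) = 2/55925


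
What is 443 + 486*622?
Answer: 302735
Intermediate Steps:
443 + 486*622 = 443 + 302292 = 302735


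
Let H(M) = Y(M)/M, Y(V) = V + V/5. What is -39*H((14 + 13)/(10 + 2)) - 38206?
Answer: -191264/5 ≈ -38253.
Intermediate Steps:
Y(V) = 6*V/5 (Y(V) = V + V*(⅕) = V + V/5 = 6*V/5)
H(M) = 6/5 (H(M) = (6*M/5)/M = 6/5)
-39*H((14 + 13)/(10 + 2)) - 38206 = -39*6/5 - 38206 = -234/5 - 38206 = -191264/5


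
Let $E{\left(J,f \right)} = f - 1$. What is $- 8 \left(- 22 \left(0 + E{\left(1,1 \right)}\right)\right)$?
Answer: $0$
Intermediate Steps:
$E{\left(J,f \right)} = -1 + f$
$- 8 \left(- 22 \left(0 + E{\left(1,1 \right)}\right)\right) = - 8 \left(- 22 \left(0 + \left(-1 + 1\right)\right)\right) = - 8 \left(- 22 \left(0 + 0\right)\right) = - 8 \left(\left(-22\right) 0\right) = \left(-8\right) 0 = 0$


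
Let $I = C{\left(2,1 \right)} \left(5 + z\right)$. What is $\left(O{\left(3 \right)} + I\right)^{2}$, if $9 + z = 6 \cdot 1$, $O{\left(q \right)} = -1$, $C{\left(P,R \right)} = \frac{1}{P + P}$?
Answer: $\frac{1}{4} \approx 0.25$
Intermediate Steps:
$C{\left(P,R \right)} = \frac{1}{2 P}$
$z = -3$ ($z = -9 + 6 \cdot 1 = -9 + 6 = -3$)
$I = \frac{1}{2}$ ($I = \frac{1}{2 \cdot 2} \left(5 - 3\right) = \frac{1}{2} \cdot \frac{1}{2} \cdot 2 = \frac{1}{4} \cdot 2 = \frac{1}{2} \approx 0.5$)
$\left(O{\left(3 \right)} + I\right)^{2} = \left(-1 + \frac{1}{2}\right)^{2} = \left(- \frac{1}{2}\right)^{2} = \frac{1}{4}$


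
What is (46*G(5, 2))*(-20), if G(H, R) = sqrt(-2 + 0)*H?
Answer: -4600*I*sqrt(2) ≈ -6505.4*I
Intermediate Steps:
G(H, R) = I*H*sqrt(2) (G(H, R) = sqrt(-2)*H = (I*sqrt(2))*H = I*H*sqrt(2))
(46*G(5, 2))*(-20) = (46*(I*5*sqrt(2)))*(-20) = (46*(5*I*sqrt(2)))*(-20) = (230*I*sqrt(2))*(-20) = -4600*I*sqrt(2)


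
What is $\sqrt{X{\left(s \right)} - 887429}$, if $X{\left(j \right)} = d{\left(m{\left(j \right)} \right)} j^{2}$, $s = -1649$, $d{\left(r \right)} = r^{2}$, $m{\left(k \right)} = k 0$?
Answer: $i \sqrt{887429} \approx 942.03 i$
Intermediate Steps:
$m{\left(k \right)} = 0$
$X{\left(j \right)} = 0$ ($X{\left(j \right)} = 0^{2} j^{2} = 0 j^{2} = 0$)
$\sqrt{X{\left(s \right)} - 887429} = \sqrt{0 - 887429} = \sqrt{-887429} = i \sqrt{887429}$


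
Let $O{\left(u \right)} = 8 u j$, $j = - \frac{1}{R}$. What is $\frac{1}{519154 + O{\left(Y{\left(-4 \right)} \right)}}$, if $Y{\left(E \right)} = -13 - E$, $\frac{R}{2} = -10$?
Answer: $\frac{5}{2595752} \approx 1.9262 \cdot 10^{-6}$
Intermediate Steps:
$R = -20$ ($R = 2 \left(-10\right) = -20$)
$j = \frac{1}{20}$ ($j = - \frac{1}{-20} = \left(-1\right) \left(- \frac{1}{20}\right) = \frac{1}{20} \approx 0.05$)
$O{\left(u \right)} = \frac{2 u}{5}$ ($O{\left(u \right)} = 8 u \frac{1}{20} = \frac{2 u}{5}$)
$\frac{1}{519154 + O{\left(Y{\left(-4 \right)} \right)}} = \frac{1}{519154 + \frac{2 \left(-13 - -4\right)}{5}} = \frac{1}{519154 + \frac{2 \left(-13 + 4\right)}{5}} = \frac{1}{519154 + \frac{2}{5} \left(-9\right)} = \frac{1}{519154 - \frac{18}{5}} = \frac{1}{\frac{2595752}{5}} = \frac{5}{2595752}$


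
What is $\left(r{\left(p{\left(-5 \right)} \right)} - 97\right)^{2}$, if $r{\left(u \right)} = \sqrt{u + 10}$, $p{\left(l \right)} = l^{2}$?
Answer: $\left(97 - \sqrt{35}\right)^{2} \approx 8296.3$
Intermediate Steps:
$r{\left(u \right)} = \sqrt{10 + u}$
$\left(r{\left(p{\left(-5 \right)} \right)} - 97\right)^{2} = \left(\sqrt{10 + \left(-5\right)^{2}} - 97\right)^{2} = \left(\sqrt{10 + 25} - 97\right)^{2} = \left(\sqrt{35} - 97\right)^{2} = \left(-97 + \sqrt{35}\right)^{2}$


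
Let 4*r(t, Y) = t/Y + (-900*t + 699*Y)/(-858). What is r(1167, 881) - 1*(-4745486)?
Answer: 4782932428253/1007864 ≈ 4.7456e+6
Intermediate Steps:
r(t, Y) = -233*Y/1144 + 75*t/286 + t/(4*Y) (r(t, Y) = (t/Y + (-900*t + 699*Y)/(-858))/4 = (t/Y + (-900*t + 699*Y)*(-1/858))/4 = (t/Y + (-233*Y/286 + 150*t/143))/4 = (-233*Y/286 + 150*t/143 + t/Y)/4 = -233*Y/1144 + 75*t/286 + t/(4*Y))
r(1167, 881) - 1*(-4745486) = (1/1144)*(286*1167 - 1*881*(-300*1167 + 233*881))/881 - 1*(-4745486) = (1/1144)*(1/881)*(333762 - 1*881*(-350100 + 205273)) + 4745486 = (1/1144)*(1/881)*(333762 - 1*881*(-144827)) + 4745486 = (1/1144)*(1/881)*(333762 + 127592587) + 4745486 = (1/1144)*(1/881)*127926349 + 4745486 = 127926349/1007864 + 4745486 = 4782932428253/1007864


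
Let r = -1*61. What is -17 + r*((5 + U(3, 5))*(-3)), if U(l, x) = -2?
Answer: 532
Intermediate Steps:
r = -61
-17 + r*((5 + U(3, 5))*(-3)) = -17 - 61*(5 - 2)*(-3) = -17 - 183*(-3) = -17 - 61*(-9) = -17 + 549 = 532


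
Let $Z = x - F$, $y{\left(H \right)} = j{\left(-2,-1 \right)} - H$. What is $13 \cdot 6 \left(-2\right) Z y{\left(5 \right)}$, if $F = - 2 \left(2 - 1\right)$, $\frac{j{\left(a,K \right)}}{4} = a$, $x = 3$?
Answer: $10140$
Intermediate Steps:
$j{\left(a,K \right)} = 4 a$
$F = -2$ ($F = \left(-2\right) 1 = -2$)
$y{\left(H \right)} = -8 - H$ ($y{\left(H \right)} = 4 \left(-2\right) - H = -8 - H$)
$Z = 5$ ($Z = 3 - -2 = 3 + 2 = 5$)
$13 \cdot 6 \left(-2\right) Z y{\left(5 \right)} = 13 \cdot 6 \left(-2\right) 5 \left(-8 - 5\right) = 13 \left(\left(-12\right) 5\right) \left(-8 - 5\right) = 13 \left(-60\right) \left(-13\right) = \left(-780\right) \left(-13\right) = 10140$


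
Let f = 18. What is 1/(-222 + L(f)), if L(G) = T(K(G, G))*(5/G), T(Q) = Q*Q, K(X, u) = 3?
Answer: -2/439 ≈ -0.0045558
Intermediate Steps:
T(Q) = Q²
L(G) = 45/G (L(G) = 3²*(5/G) = 9*(5/G) = 45/G)
1/(-222 + L(f)) = 1/(-222 + 45/18) = 1/(-222 + 45*(1/18)) = 1/(-222 + 5/2) = 1/(-439/2) = -2/439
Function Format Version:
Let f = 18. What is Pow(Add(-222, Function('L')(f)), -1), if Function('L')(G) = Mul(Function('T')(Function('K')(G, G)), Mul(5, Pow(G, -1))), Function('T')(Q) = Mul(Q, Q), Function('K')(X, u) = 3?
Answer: Rational(-2, 439) ≈ -0.0045558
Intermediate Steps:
Function('T')(Q) = Pow(Q, 2)
Function('L')(G) = Mul(45, Pow(G, -1)) (Function('L')(G) = Mul(Pow(3, 2), Mul(5, Pow(G, -1))) = Mul(9, Mul(5, Pow(G, -1))) = Mul(45, Pow(G, -1)))
Pow(Add(-222, Function('L')(f)), -1) = Pow(Add(-222, Mul(45, Pow(18, -1))), -1) = Pow(Add(-222, Mul(45, Rational(1, 18))), -1) = Pow(Add(-222, Rational(5, 2)), -1) = Pow(Rational(-439, 2), -1) = Rational(-2, 439)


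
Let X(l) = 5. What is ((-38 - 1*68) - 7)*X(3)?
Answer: -565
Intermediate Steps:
((-38 - 1*68) - 7)*X(3) = ((-38 - 1*68) - 7)*5 = ((-38 - 68) - 7)*5 = (-106 - 7)*5 = -113*5 = -565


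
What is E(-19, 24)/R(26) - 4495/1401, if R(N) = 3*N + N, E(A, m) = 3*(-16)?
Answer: -66841/18213 ≈ -3.6700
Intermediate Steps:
E(A, m) = -48
R(N) = 4*N
E(-19, 24)/R(26) - 4495/1401 = -48/(4*26) - 4495/1401 = -48/104 - 4495*1/1401 = -48*1/104 - 4495/1401 = -6/13 - 4495/1401 = -66841/18213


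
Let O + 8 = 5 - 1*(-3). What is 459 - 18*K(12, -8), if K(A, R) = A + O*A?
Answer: 243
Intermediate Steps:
O = 0 (O = -8 + (5 - 1*(-3)) = -8 + (5 + 3) = -8 + 8 = 0)
K(A, R) = A (K(A, R) = A + 0*A = A + 0 = A)
459 - 18*K(12, -8) = 459 - 18*12 = 459 - 216 = 243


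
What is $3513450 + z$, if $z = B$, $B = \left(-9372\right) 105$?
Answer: $2529390$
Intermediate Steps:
$B = -984060$
$z = -984060$
$3513450 + z = 3513450 - 984060 = 2529390$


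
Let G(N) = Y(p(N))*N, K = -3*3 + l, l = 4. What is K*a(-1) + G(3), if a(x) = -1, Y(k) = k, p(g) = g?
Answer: 14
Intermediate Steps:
K = -5 (K = -3*3 + 4 = -9 + 4 = -5)
G(N) = N**2 (G(N) = N*N = N**2)
K*a(-1) + G(3) = -5*(-1) + 3**2 = 5 + 9 = 14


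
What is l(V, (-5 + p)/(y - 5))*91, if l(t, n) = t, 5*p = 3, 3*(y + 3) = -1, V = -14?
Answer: -1274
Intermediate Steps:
y = -10/3 (y = -3 + (⅓)*(-1) = -3 - ⅓ = -10/3 ≈ -3.3333)
p = ⅗ (p = (⅕)*3 = ⅗ ≈ 0.60000)
l(V, (-5 + p)/(y - 5))*91 = -14*91 = -1274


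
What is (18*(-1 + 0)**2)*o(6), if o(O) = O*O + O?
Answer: 756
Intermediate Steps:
o(O) = O + O**2 (o(O) = O**2 + O = O + O**2)
(18*(-1 + 0)**2)*o(6) = (18*(-1 + 0)**2)*(6*(1 + 6)) = (18*(-1)**2)*(6*7) = (18*1)*42 = 18*42 = 756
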